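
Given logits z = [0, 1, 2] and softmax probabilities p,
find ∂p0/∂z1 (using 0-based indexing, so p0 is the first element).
∂p0/∂z1 = -0.02203

p = softmax(z) = [0.09003, 0.2447, 0.6652]
p0 = 0.09003, p1 = 0.2447

∂p0/∂z1 = -p0 × p1 = -0.09003 × 0.2447 = -0.02203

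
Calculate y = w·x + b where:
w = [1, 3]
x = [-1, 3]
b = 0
y = 8

y = (1)(-1) + (3)(3) + 0 = 8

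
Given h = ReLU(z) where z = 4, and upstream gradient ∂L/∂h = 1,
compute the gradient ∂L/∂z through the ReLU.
∂L/∂z = 1

h = ReLU(4) = 4
Since z > 0: ∂h/∂z = 1
∂L/∂z = ∂L/∂h · ∂h/∂z = 1 × 1 = 1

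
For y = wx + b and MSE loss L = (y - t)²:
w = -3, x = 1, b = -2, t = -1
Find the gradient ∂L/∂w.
∂L/∂w = -8

y = wx + b = (-3)(1) + -2 = -5
∂L/∂y = 2(y - t) = 2(-5 - -1) = -8
∂y/∂w = x = 1
∂L/∂w = ∂L/∂y · ∂y/∂w = -8 × 1 = -8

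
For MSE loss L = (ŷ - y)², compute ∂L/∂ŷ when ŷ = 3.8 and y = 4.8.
∂L/∂ŷ = -2.0

∂L/∂ŷ = 2(ŷ - y) = 2(3.8 - 4.8) = 2(-1.0) = -2.0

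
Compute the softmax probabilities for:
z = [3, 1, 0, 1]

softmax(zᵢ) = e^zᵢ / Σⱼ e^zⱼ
p = [0.7573, 0.1025, 0.0377, 0.1025]

exp(z) = [20.09, 2.718, 1, 2.718]
Sum = 26.52
p = [0.7573, 0.1025, 0.0377, 0.1025]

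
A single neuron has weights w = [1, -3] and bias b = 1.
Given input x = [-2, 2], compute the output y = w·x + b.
y = -7

y = (1)(-2) + (-3)(2) + 1 = -7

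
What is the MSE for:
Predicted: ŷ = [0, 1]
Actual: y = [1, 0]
MSE = 1

MSE = (1/2)((0-1)² + (1-0)²) = (1/2)(1 + 1) = 1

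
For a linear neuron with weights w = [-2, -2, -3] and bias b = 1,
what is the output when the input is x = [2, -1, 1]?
y = -4

y = (-2)(2) + (-2)(-1) + (-3)(1) + 1 = -4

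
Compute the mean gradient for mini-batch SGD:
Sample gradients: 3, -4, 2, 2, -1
Average gradient = 0.4

Average = (1/5)(3 + -4 + 2 + 2 + -1) = 2/5 = 0.4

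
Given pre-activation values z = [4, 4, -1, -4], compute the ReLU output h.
h = [4, 4, 0, 0]

ReLU applied element-wise: max(0,4)=4, max(0,4)=4, max(0,-1)=0, max(0,-4)=0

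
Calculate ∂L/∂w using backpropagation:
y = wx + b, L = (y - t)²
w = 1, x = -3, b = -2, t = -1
∂L/∂w = 24

y = wx + b = (1)(-3) + -2 = -5
∂L/∂y = 2(y - t) = 2(-5 - -1) = -8
∂y/∂w = x = -3
∂L/∂w = ∂L/∂y · ∂y/∂w = -8 × -3 = 24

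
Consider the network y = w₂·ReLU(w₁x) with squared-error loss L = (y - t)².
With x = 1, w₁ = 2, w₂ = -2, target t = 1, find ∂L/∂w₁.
∂L/∂w₁ = 20

Forward pass:
z = w₁x = 2×1 = 2
h = ReLU(2) = 2
y = w₂h = -2×2 = -4

Backward pass:
∂L/∂y = 2(y - t) = 2(-4 - 1) = -10
∂y/∂h = w₂ = -2
∂h/∂z = 1 (ReLU derivative)
∂z/∂w₁ = x = 1

∂L/∂w₁ = -10 × -2 × 1 × 1 = 20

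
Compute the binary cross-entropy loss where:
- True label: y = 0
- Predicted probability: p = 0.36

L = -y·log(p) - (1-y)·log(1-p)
L = 0.4463

L = -0·log(0.36) - 1·log(0.64) = -log(0.64) = 0.4463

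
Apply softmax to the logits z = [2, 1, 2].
p = [0.4223, 0.1554, 0.4223]

exp(z) = [7.389, 2.718, 7.389]
Sum = 17.5
p = [0.4223, 0.1554, 0.4223]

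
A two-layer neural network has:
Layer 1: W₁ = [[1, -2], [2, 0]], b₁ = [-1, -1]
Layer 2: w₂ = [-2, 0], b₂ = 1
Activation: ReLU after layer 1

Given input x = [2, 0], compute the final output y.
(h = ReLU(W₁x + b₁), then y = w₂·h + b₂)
y = -1

Layer 1 pre-activation: z₁ = [1, 3]
After ReLU: h = [1, 3]
Layer 2 output: y = -2×1 + 0×3 + 1 = -1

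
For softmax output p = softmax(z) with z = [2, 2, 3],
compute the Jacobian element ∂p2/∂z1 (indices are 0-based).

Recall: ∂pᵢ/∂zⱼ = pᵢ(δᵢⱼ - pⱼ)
∂p2/∂z1 = -0.1221

p = softmax(z) = [0.2119, 0.2119, 0.5761]
p2 = 0.5761, p1 = 0.2119

∂p2/∂z1 = -p2 × p1 = -0.5761 × 0.2119 = -0.1221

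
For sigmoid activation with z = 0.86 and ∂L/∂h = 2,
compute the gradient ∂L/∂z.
∂L/∂z = 0.4179

σ(0.86) = 0.7027
σ'(0.86) = σ(0.86)(1 - σ(0.86)) = 0.7027 × 0.2973 = 0.2089
∂L/∂z = ∂L/∂h · σ'(z) = 2 × 0.2089 = 0.4179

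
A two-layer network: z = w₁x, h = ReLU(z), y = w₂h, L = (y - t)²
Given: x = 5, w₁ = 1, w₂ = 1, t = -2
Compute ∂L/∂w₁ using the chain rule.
∂L/∂w₁ = 70

Forward pass:
z = w₁x = 1×5 = 5
h = ReLU(5) = 5
y = w₂h = 1×5 = 5

Backward pass:
∂L/∂y = 2(y - t) = 2(5 - -2) = 14
∂y/∂h = w₂ = 1
∂h/∂z = 1 (ReLU derivative)
∂z/∂w₁ = x = 5

∂L/∂w₁ = 14 × 1 × 1 × 5 = 70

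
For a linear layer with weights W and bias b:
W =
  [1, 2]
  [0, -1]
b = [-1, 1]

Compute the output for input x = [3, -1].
y = [0, 2]

Wx = [1×3 + 2×-1, 0×3 + -1×-1]
   = [1, 1]
y = Wx + b = [1 + -1, 1 + 1] = [0, 2]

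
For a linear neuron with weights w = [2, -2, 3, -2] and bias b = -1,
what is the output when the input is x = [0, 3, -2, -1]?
y = -11

y = (2)(0) + (-2)(3) + (3)(-2) + (-2)(-1) + -1 = -11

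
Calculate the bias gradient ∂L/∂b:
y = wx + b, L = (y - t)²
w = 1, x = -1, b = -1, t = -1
∂L/∂b = -2

y = wx + b = (1)(-1) + -1 = -2
∂L/∂y = 2(y - t) = 2(-2 - -1) = -2
∂y/∂b = 1
∂L/∂b = ∂L/∂y · ∂y/∂b = -2 × 1 = -2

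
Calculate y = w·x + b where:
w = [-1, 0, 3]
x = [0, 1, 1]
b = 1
y = 4

y = (-1)(0) + (0)(1) + (3)(1) + 1 = 4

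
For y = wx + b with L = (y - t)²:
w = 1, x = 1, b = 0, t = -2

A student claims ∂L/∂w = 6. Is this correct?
Correct

y = (1)(1) + 0 = 1
∂L/∂y = 2(y - t) = 2(1 - -2) = 6
∂y/∂w = x = 1
∂L/∂w = 6 × 1 = 6

Claimed value: 6
Correct: The correct gradient is 6.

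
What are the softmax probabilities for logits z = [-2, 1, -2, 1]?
p = [0.0237, 0.4763, 0.0237, 0.4763]

exp(z) = [0.1353, 2.718, 0.1353, 2.718]
Sum = 5.707
p = [0.0237, 0.4763, 0.0237, 0.4763]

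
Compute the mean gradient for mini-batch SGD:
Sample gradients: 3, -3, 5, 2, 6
Average gradient = 2.6

Average = (1/5)(3 + -3 + 5 + 2 + 6) = 13/5 = 2.6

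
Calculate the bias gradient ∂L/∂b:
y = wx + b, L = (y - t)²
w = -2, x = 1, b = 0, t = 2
∂L/∂b = -8

y = wx + b = (-2)(1) + 0 = -2
∂L/∂y = 2(y - t) = 2(-2 - 2) = -8
∂y/∂b = 1
∂L/∂b = ∂L/∂y · ∂y/∂b = -8 × 1 = -8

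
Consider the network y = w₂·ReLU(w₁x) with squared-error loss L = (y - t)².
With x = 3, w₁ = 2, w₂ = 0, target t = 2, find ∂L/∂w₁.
∂L/∂w₁ = 0

Forward pass:
z = w₁x = 2×3 = 6
h = ReLU(6) = 6
y = w₂h = 0×6 = 0

Backward pass:
∂L/∂y = 2(y - t) = 2(0 - 2) = -4
∂y/∂h = w₂ = 0
∂h/∂z = 1 (ReLU derivative)
∂z/∂w₁ = x = 3

∂L/∂w₁ = -4 × 0 × 1 × 3 = 0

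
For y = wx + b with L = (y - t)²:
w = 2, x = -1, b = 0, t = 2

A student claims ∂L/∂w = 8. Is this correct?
Correct

y = (2)(-1) + 0 = -2
∂L/∂y = 2(y - t) = 2(-2 - 2) = -8
∂y/∂w = x = -1
∂L/∂w = -8 × -1 = 8

Claimed value: 8
Correct: The correct gradient is 8.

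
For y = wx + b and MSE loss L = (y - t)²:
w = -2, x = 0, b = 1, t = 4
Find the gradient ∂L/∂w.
∂L/∂w = 0

y = wx + b = (-2)(0) + 1 = 1
∂L/∂y = 2(y - t) = 2(1 - 4) = -6
∂y/∂w = x = 0
∂L/∂w = ∂L/∂y · ∂y/∂w = -6 × 0 = 0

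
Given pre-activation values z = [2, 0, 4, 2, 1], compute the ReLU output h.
h = [2, 0, 4, 2, 1]

ReLU applied element-wise: max(0,2)=2, max(0,0)=0, max(0,4)=4, max(0,2)=2, max(0,1)=1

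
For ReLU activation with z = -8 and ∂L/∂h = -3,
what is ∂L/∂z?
∂L/∂z = 0

h = ReLU(-8) = 0
Since z < 0: ∂h/∂z = 0
∂L/∂z = ∂L/∂h · ∂h/∂z = -3 × 0 = 0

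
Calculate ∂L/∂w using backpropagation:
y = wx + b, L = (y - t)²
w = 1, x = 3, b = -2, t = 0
∂L/∂w = 6

y = wx + b = (1)(3) + -2 = 1
∂L/∂y = 2(y - t) = 2(1 - 0) = 2
∂y/∂w = x = 3
∂L/∂w = ∂L/∂y · ∂y/∂w = 2 × 3 = 6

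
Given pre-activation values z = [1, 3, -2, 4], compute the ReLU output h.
h = [1, 3, 0, 4]

ReLU applied element-wise: max(0,1)=1, max(0,3)=3, max(0,-2)=0, max(0,4)=4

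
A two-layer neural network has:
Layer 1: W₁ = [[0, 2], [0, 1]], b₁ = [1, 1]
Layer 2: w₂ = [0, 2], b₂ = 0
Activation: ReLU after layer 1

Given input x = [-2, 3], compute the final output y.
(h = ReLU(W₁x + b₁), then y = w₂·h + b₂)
y = 8

Layer 1 pre-activation: z₁ = [7, 4]
After ReLU: h = [7, 4]
Layer 2 output: y = 0×7 + 2×4 + 0 = 8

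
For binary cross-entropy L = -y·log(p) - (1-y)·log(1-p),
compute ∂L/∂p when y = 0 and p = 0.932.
∂L/∂p = 14.71

∂L/∂p = -y/p + (1-y)/(1-p) = 0 + 1/0.068 = 14.71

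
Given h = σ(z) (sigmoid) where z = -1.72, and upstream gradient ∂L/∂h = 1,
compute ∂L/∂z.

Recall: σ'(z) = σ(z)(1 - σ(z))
∂L/∂z = 0.1288

σ(-1.72) = 0.1519
σ'(-1.72) = σ(-1.72)(1 - σ(-1.72)) = 0.1519 × 0.8481 = 0.1288
∂L/∂z = ∂L/∂h · σ'(z) = 1 × 0.1288 = 0.1288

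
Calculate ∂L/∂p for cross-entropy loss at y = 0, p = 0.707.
∂L/∂p = 3.413

∂L/∂p = -y/p + (1-y)/(1-p) = 0 + 1/0.293 = 3.413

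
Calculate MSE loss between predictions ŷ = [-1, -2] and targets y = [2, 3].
MSE = 17

MSE = (1/2)((-1-2)² + (-2-3)²) = (1/2)(9 + 25) = 17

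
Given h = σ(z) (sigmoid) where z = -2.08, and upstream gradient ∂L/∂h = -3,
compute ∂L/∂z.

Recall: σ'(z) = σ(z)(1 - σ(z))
∂L/∂z = -0.2962

σ(-2.08) = 0.1111
σ'(-2.08) = σ(-2.08)(1 - σ(-2.08)) = 0.1111 × 0.8889 = 0.09872
∂L/∂z = ∂L/∂h · σ'(z) = -3 × 0.09872 = -0.2962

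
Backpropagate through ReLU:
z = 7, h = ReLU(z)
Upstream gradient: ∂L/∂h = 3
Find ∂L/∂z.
∂L/∂z = 3

h = ReLU(7) = 7
Since z > 0: ∂h/∂z = 1
∂L/∂z = ∂L/∂h · ∂h/∂z = 3 × 1 = 3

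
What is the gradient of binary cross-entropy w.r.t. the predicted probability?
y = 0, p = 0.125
∂L/∂p = 1.143

∂L/∂p = -y/p + (1-y)/(1-p) = 0 + 1/0.875 = 1.143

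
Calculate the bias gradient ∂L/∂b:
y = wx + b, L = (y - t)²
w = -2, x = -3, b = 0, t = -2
∂L/∂b = 16

y = wx + b = (-2)(-3) + 0 = 6
∂L/∂y = 2(y - t) = 2(6 - -2) = 16
∂y/∂b = 1
∂L/∂b = ∂L/∂y · ∂y/∂b = 16 × 1 = 16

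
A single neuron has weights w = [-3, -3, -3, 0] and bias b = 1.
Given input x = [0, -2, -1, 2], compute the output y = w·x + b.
y = 10

y = (-3)(0) + (-3)(-2) + (-3)(-1) + (0)(2) + 1 = 10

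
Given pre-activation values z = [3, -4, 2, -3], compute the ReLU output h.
h = [3, 0, 2, 0]

ReLU applied element-wise: max(0,3)=3, max(0,-4)=0, max(0,2)=2, max(0,-3)=0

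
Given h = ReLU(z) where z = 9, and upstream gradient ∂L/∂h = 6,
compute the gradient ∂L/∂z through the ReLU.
∂L/∂z = 6

h = ReLU(9) = 9
Since z > 0: ∂h/∂z = 1
∂L/∂z = ∂L/∂h · ∂h/∂z = 6 × 1 = 6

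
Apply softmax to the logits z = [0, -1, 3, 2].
p = [0.0347, 0.0128, 0.6964, 0.2562]

exp(z) = [1, 0.3679, 20.09, 7.389]
Sum = 28.84
p = [0.0347, 0.0128, 0.6964, 0.2562]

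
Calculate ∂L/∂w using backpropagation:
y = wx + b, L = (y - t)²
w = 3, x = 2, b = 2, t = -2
∂L/∂w = 40

y = wx + b = (3)(2) + 2 = 8
∂L/∂y = 2(y - t) = 2(8 - -2) = 20
∂y/∂w = x = 2
∂L/∂w = ∂L/∂y · ∂y/∂w = 20 × 2 = 40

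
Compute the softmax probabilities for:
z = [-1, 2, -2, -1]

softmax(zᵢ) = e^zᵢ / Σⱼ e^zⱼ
p = [0.0445, 0.8945, 0.0164, 0.0445]

exp(z) = [0.3679, 7.389, 0.1353, 0.3679]
Sum = 8.26
p = [0.0445, 0.8945, 0.0164, 0.0445]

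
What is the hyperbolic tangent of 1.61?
0.9232

tanh(1.61) = (e^(1.61) - e^(-1.61))/(e^(1.61) + e^(-1.61)) = 0.9232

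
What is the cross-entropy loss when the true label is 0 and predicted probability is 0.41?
L = 0.5276

L = -0·log(0.41) - 1·log(0.59) = -log(0.59) = 0.5276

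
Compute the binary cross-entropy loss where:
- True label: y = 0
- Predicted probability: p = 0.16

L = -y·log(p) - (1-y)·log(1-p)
L = 0.1744

L = -0·log(0.16) - 1·log(0.84) = -log(0.84) = 0.1744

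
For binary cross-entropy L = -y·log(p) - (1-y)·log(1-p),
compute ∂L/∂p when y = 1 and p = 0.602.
∂L/∂p = -1.661

∂L/∂p = -y/p + (1-y)/(1-p) = -1/0.602 + 0 = -1.661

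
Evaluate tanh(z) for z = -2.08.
-0.9693

tanh(-2.08) = (e^(-2.08) - e^(2.08))/(e^(-2.08) + e^(2.08)) = -0.9693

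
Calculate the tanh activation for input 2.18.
0.9748

tanh(2.18) = (e^(2.18) - e^(-2.18))/(e^(2.18) + e^(-2.18)) = 0.9748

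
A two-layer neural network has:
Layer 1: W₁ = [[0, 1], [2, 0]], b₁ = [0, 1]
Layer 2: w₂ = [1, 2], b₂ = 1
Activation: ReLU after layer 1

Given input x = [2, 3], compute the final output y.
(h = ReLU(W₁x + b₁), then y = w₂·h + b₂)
y = 14

Layer 1 pre-activation: z₁ = [3, 5]
After ReLU: h = [3, 5]
Layer 2 output: y = 1×3 + 2×5 + 1 = 14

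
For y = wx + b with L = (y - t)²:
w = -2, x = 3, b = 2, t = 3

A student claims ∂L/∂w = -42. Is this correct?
Correct

y = (-2)(3) + 2 = -4
∂L/∂y = 2(y - t) = 2(-4 - 3) = -14
∂y/∂w = x = 3
∂L/∂w = -14 × 3 = -42

Claimed value: -42
Correct: The correct gradient is -42.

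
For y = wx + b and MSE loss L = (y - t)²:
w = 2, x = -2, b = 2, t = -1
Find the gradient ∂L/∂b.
∂L/∂b = -2

y = wx + b = (2)(-2) + 2 = -2
∂L/∂y = 2(y - t) = 2(-2 - -1) = -2
∂y/∂b = 1
∂L/∂b = ∂L/∂y · ∂y/∂b = -2 × 1 = -2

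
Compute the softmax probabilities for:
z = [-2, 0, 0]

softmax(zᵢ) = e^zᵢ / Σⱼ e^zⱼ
p = [0.0634, 0.4683, 0.4683]

exp(z) = [0.1353, 1, 1]
Sum = 2.135
p = [0.0634, 0.4683, 0.4683]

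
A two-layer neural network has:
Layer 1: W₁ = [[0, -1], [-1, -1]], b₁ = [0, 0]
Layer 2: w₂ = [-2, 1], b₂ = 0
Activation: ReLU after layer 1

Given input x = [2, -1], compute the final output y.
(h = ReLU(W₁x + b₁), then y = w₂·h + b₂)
y = -2

Layer 1 pre-activation: z₁ = [1, -1]
After ReLU: h = [1, 0]
Layer 2 output: y = -2×1 + 1×0 + 0 = -2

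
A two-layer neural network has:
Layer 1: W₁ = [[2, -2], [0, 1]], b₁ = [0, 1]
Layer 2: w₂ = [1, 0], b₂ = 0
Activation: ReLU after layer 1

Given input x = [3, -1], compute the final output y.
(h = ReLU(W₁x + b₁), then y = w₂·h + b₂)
y = 8

Layer 1 pre-activation: z₁ = [8, 0]
After ReLU: h = [8, 0]
Layer 2 output: y = 1×8 + 0×0 + 0 = 8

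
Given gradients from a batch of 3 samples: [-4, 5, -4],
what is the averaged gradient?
Average gradient = -1

Average = (1/3)(-4 + 5 + -4) = -3/3 = -1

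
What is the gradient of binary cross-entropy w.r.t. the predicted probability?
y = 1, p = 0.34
∂L/∂p = -2.941

∂L/∂p = -y/p + (1-y)/(1-p) = -1/0.34 + 0 = -2.941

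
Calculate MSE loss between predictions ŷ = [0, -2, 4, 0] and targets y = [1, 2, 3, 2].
MSE = 5.5

MSE = (1/4)((0-1)² + (-2-2)² + (4-3)² + (0-2)²) = (1/4)(1 + 16 + 1 + 4) = 5.5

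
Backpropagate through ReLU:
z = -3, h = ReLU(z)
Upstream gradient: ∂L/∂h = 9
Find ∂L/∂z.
∂L/∂z = 0

h = ReLU(-3) = 0
Since z < 0: ∂h/∂z = 0
∂L/∂z = ∂L/∂h · ∂h/∂z = 9 × 0 = 0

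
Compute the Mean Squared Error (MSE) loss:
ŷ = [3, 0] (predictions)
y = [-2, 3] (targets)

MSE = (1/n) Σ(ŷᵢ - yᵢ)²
MSE = 17

MSE = (1/2)((3--2)² + (0-3)²) = (1/2)(25 + 9) = 17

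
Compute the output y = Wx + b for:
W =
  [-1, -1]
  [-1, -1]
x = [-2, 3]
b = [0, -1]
y = [-1, -2]

Wx = [-1×-2 + -1×3, -1×-2 + -1×3]
   = [-1, -1]
y = Wx + b = [-1 + 0, -1 + -1] = [-1, -2]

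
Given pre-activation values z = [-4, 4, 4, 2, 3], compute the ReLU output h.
h = [0, 4, 4, 2, 3]

ReLU applied element-wise: max(0,-4)=0, max(0,4)=4, max(0,4)=4, max(0,2)=2, max(0,3)=3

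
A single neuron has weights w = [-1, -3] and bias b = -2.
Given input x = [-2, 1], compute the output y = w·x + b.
y = -3

y = (-1)(-2) + (-3)(1) + -2 = -3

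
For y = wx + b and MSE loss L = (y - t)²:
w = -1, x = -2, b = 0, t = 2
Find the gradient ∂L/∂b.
∂L/∂b = 0

y = wx + b = (-1)(-2) + 0 = 2
∂L/∂y = 2(y - t) = 2(2 - 2) = 0
∂y/∂b = 1
∂L/∂b = ∂L/∂y · ∂y/∂b = 0 × 1 = 0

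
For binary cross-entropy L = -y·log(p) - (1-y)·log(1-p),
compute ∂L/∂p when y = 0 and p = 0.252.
∂L/∂p = 1.337

∂L/∂p = -y/p + (1-y)/(1-p) = 0 + 1/0.748 = 1.337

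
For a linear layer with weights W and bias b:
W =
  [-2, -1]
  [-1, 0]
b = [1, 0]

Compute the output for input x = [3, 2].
y = [-7, -3]

Wx = [-2×3 + -1×2, -1×3 + 0×2]
   = [-8, -3]
y = Wx + b = [-8 + 1, -3 + 0] = [-7, -3]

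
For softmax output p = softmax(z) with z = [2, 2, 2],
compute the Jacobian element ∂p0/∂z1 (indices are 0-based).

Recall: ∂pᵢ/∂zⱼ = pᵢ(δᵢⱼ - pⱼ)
∂p0/∂z1 = -0.1111

p = softmax(z) = [0.3333, 0.3333, 0.3333]
p0 = 0.3333, p1 = 0.3333

∂p0/∂z1 = -p0 × p1 = -0.3333 × 0.3333 = -0.1111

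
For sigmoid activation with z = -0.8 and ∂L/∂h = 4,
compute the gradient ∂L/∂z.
∂L/∂z = 0.8556

σ(-0.8) = 0.31
σ'(-0.8) = σ(-0.8)(1 - σ(-0.8)) = 0.31 × 0.69 = 0.2139
∂L/∂z = ∂L/∂h · σ'(z) = 4 × 0.2139 = 0.8556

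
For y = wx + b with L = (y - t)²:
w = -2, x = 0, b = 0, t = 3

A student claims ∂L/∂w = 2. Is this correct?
Incorrect

y = (-2)(0) + 0 = 0
∂L/∂y = 2(y - t) = 2(0 - 3) = -6
∂y/∂w = x = 0
∂L/∂w = -6 × 0 = 0

Claimed value: 2
Incorrect: The correct gradient is 0.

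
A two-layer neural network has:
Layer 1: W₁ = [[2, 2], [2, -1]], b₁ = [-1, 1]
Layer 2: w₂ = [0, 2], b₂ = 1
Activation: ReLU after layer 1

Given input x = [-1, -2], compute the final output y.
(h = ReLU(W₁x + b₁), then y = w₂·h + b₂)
y = 3

Layer 1 pre-activation: z₁ = [-7, 1]
After ReLU: h = [0, 1]
Layer 2 output: y = 0×0 + 2×1 + 1 = 3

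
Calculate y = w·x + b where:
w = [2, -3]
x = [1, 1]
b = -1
y = -2

y = (2)(1) + (-3)(1) + -1 = -2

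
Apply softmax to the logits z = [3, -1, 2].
p = [0.7214, 0.0132, 0.2654]

exp(z) = [20.09, 0.3679, 7.389]
Sum = 27.84
p = [0.7214, 0.0132, 0.2654]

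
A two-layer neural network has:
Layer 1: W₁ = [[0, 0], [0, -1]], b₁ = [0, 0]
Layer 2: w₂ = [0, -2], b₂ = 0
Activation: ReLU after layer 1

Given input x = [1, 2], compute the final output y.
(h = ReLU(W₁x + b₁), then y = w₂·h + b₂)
y = 0

Layer 1 pre-activation: z₁ = [0, -2]
After ReLU: h = [0, 0]
Layer 2 output: y = 0×0 + -2×0 + 0 = 0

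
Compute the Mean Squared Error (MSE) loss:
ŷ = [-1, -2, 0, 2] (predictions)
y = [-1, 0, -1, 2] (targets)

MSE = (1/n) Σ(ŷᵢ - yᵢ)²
MSE = 1.25

MSE = (1/4)((-1--1)² + (-2-0)² + (0--1)² + (2-2)²) = (1/4)(0 + 4 + 1 + 0) = 1.25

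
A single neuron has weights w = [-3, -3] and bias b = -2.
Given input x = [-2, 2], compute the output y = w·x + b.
y = -2

y = (-3)(-2) + (-3)(2) + -2 = -2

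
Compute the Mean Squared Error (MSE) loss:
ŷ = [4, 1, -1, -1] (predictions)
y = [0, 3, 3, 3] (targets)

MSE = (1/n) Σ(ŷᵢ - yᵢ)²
MSE = 13

MSE = (1/4)((4-0)² + (1-3)² + (-1-3)² + (-1-3)²) = (1/4)(16 + 4 + 16 + 16) = 13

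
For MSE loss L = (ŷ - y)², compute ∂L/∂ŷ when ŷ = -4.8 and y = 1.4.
∂L/∂ŷ = -12.4

∂L/∂ŷ = 2(ŷ - y) = 2(-4.8 - 1.4) = 2(-6.2) = -12.4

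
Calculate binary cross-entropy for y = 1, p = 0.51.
L = 0.6733

L = -1·log(0.51) - 0·log(0.49) = -log(0.51) = 0.6733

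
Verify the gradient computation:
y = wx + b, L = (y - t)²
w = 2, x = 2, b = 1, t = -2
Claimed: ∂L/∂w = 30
Incorrect

y = (2)(2) + 1 = 5
∂L/∂y = 2(y - t) = 2(5 - -2) = 14
∂y/∂w = x = 2
∂L/∂w = 14 × 2 = 28

Claimed value: 30
Incorrect: The correct gradient is 28.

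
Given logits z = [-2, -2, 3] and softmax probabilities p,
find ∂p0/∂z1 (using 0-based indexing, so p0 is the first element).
∂p0/∂z1 = -4.42e-05

p = softmax(z) = [0.006648, 0.006648, 0.9867]
p0 = 0.006648, p1 = 0.006648

∂p0/∂z1 = -p0 × p1 = -0.006648 × 0.006648 = -4.42e-05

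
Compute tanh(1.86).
0.9527

tanh(1.86) = (e^(1.86) - e^(-1.86))/(e^(1.86) + e^(-1.86)) = 0.9527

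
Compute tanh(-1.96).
-0.9611

tanh(-1.96) = (e^(-1.96) - e^(1.96))/(e^(-1.96) + e^(1.96)) = -0.9611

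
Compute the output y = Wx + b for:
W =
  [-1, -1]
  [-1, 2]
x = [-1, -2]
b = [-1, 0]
y = [2, -3]

Wx = [-1×-1 + -1×-2, -1×-1 + 2×-2]
   = [3, -3]
y = Wx + b = [3 + -1, -3 + 0] = [2, -3]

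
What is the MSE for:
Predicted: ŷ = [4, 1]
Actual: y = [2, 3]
MSE = 4

MSE = (1/2)((4-2)² + (1-3)²) = (1/2)(4 + 4) = 4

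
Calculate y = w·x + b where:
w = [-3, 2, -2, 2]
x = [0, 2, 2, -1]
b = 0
y = -2

y = (-3)(0) + (2)(2) + (-2)(2) + (2)(-1) + 0 = -2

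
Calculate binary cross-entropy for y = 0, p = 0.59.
L = 0.8916

L = -0·log(0.59) - 1·log(0.41) = -log(0.41) = 0.8916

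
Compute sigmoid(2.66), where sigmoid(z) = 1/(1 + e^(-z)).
0.9346

sigmoid(2.66) = 1/(1 + e^(-2.66)) = 1/(1 + 0.06995) = 0.9346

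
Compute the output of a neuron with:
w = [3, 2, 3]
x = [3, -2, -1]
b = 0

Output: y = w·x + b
y = 2

y = (3)(3) + (2)(-2) + (3)(-1) + 0 = 2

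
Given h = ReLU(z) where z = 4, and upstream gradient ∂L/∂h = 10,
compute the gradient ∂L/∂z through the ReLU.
∂L/∂z = 10

h = ReLU(4) = 4
Since z > 0: ∂h/∂z = 1
∂L/∂z = ∂L/∂h · ∂h/∂z = 10 × 1 = 10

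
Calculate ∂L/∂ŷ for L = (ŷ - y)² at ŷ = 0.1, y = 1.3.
∂L/∂ŷ = -2.4

∂L/∂ŷ = 2(ŷ - y) = 2(0.1 - 1.3) = 2(-1.2) = -2.4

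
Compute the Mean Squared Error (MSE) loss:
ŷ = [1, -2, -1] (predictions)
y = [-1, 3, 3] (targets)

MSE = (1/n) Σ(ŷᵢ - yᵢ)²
MSE = 15

MSE = (1/3)((1--1)² + (-2-3)² + (-1-3)²) = (1/3)(4 + 25 + 16) = 15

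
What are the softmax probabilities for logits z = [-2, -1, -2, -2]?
p = [0.1749, 0.4754, 0.1749, 0.1749]

exp(z) = [0.1353, 0.3679, 0.1353, 0.1353]
Sum = 0.7739
p = [0.1749, 0.4754, 0.1749, 0.1749]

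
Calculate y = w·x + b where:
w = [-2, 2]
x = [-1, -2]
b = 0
y = -2

y = (-2)(-1) + (2)(-2) + 0 = -2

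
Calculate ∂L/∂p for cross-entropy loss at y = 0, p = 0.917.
∂L/∂p = 12.05

∂L/∂p = -y/p + (1-y)/(1-p) = 0 + 1/0.083 = 12.05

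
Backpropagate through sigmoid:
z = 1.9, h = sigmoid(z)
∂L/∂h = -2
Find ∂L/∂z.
∂L/∂z = -0.2264

σ(1.9) = 0.8699
σ'(1.9) = σ(1.9)(1 - σ(1.9)) = 0.8699 × 0.1301 = 0.1132
∂L/∂z = ∂L/∂h · σ'(z) = -2 × 0.1132 = -0.2264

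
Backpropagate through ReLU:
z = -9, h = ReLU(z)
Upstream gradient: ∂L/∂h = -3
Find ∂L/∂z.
∂L/∂z = 0

h = ReLU(-9) = 0
Since z < 0: ∂h/∂z = 0
∂L/∂z = ∂L/∂h · ∂h/∂z = -3 × 0 = 0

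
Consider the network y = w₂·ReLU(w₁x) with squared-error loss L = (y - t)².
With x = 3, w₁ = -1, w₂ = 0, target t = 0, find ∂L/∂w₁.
∂L/∂w₁ = 0

Forward pass:
z = w₁x = -1×3 = -3
h = ReLU(-3) = 0
y = w₂h = 0×0 = 0

Backward pass:
∂L/∂y = 2(y - t) = 2(0 - 0) = 0
∂y/∂h = w₂ = 0
∂h/∂z = 0 (ReLU derivative)
∂z/∂w₁ = x = 3

∂L/∂w₁ = 0 × 0 × 0 × 3 = 0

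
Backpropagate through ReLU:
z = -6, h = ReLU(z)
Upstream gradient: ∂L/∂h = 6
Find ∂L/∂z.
∂L/∂z = 0

h = ReLU(-6) = 0
Since z < 0: ∂h/∂z = 0
∂L/∂z = ∂L/∂h · ∂h/∂z = 6 × 0 = 0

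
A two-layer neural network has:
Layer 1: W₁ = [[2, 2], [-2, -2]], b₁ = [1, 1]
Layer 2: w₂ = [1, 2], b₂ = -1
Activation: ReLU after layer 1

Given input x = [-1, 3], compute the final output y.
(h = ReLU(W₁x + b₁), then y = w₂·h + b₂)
y = 4

Layer 1 pre-activation: z₁ = [5, -3]
After ReLU: h = [5, 0]
Layer 2 output: y = 1×5 + 2×0 + -1 = 4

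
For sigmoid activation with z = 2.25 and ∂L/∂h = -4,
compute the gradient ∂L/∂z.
∂L/∂z = -0.345

σ(2.25) = 0.9047
σ'(2.25) = σ(2.25)(1 - σ(2.25)) = 0.9047 × 0.09535 = 0.08626
∂L/∂z = ∂L/∂h · σ'(z) = -4 × 0.08626 = -0.345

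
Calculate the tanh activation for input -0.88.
-0.7064

tanh(-0.88) = (e^(-0.88) - e^(0.88))/(e^(-0.88) + e^(0.88)) = -0.7064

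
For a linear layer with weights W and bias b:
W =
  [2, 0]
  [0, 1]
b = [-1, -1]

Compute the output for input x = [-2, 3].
y = [-5, 2]

Wx = [2×-2 + 0×3, 0×-2 + 1×3]
   = [-4, 3]
y = Wx + b = [-4 + -1, 3 + -1] = [-5, 2]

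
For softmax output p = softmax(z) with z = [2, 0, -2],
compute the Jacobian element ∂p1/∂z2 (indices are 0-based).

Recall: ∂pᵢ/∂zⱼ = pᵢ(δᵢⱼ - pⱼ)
∂p1/∂z2 = -0.001862

p = softmax(z) = [0.8668, 0.1173, 0.01588]
p1 = 0.1173, p2 = 0.01588

∂p1/∂z2 = -p1 × p2 = -0.1173 × 0.01588 = -0.001862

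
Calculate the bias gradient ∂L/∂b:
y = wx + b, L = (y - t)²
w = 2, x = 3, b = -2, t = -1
∂L/∂b = 10

y = wx + b = (2)(3) + -2 = 4
∂L/∂y = 2(y - t) = 2(4 - -1) = 10
∂y/∂b = 1
∂L/∂b = ∂L/∂y · ∂y/∂b = 10 × 1 = 10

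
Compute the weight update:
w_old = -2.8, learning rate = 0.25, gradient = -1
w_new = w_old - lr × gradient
w_new = -2.55

w_new = w - η·∂L/∂w = -2.8 - 0.25×(-1) = -2.8 - (-0.25) = -2.55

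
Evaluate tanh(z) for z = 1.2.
0.8337

tanh(1.2) = (e^(1.2) - e^(-1.2))/(e^(1.2) + e^(-1.2)) = 0.8337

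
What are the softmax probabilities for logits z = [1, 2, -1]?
p = [0.2595, 0.7054, 0.0351]

exp(z) = [2.718, 7.389, 0.3679]
Sum = 10.48
p = [0.2595, 0.7054, 0.0351]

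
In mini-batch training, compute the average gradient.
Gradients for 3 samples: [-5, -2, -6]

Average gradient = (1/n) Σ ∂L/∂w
Average gradient = -4.333

Average = (1/3)(-5 + -2 + -6) = -13/3 = -4.333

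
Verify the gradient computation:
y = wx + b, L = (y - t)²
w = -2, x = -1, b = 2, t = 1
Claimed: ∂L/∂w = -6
Correct

y = (-2)(-1) + 2 = 4
∂L/∂y = 2(y - t) = 2(4 - 1) = 6
∂y/∂w = x = -1
∂L/∂w = 6 × -1 = -6

Claimed value: -6
Correct: The correct gradient is -6.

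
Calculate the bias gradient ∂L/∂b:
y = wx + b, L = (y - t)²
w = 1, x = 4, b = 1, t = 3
∂L/∂b = 4

y = wx + b = (1)(4) + 1 = 5
∂L/∂y = 2(y - t) = 2(5 - 3) = 4
∂y/∂b = 1
∂L/∂b = ∂L/∂y · ∂y/∂b = 4 × 1 = 4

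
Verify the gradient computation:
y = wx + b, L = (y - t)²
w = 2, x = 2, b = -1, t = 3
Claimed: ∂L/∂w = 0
Correct

y = (2)(2) + -1 = 3
∂L/∂y = 2(y - t) = 2(3 - 3) = 0
∂y/∂w = x = 2
∂L/∂w = 0 × 2 = 0

Claimed value: 0
Correct: The correct gradient is 0.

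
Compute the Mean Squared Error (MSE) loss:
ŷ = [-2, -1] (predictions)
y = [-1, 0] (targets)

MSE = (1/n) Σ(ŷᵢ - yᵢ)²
MSE = 1

MSE = (1/2)((-2--1)² + (-1-0)²) = (1/2)(1 + 1) = 1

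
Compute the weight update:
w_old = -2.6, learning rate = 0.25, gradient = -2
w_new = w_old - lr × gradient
w_new = -2.1

w_new = w - η·∂L/∂w = -2.6 - 0.25×(-2) = -2.6 - (-0.5) = -2.1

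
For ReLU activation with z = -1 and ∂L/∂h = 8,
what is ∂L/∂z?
∂L/∂z = 0

h = ReLU(-1) = 0
Since z < 0: ∂h/∂z = 0
∂L/∂z = ∂L/∂h · ∂h/∂z = 8 × 0 = 0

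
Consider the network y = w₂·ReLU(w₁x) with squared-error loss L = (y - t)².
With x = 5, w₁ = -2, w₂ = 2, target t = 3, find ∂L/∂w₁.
∂L/∂w₁ = 0

Forward pass:
z = w₁x = -2×5 = -10
h = ReLU(-10) = 0
y = w₂h = 2×0 = 0

Backward pass:
∂L/∂y = 2(y - t) = 2(0 - 3) = -6
∂y/∂h = w₂ = 2
∂h/∂z = 0 (ReLU derivative)
∂z/∂w₁ = x = 5

∂L/∂w₁ = -6 × 2 × 0 × 5 = 0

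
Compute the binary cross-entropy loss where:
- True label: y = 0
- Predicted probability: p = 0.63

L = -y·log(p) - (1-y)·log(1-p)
L = 0.9943

L = -0·log(0.63) - 1·log(0.37) = -log(0.37) = 0.9943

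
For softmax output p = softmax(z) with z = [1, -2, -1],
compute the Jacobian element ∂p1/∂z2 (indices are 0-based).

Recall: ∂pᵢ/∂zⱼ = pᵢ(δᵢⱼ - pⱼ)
∂p1/∂z2 = -0.004797

p = softmax(z) = [0.8438, 0.04201, 0.1142]
p1 = 0.04201, p2 = 0.1142

∂p1/∂z2 = -p1 × p2 = -0.04201 × 0.1142 = -0.004797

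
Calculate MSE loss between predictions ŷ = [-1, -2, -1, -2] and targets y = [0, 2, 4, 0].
MSE = 11.5

MSE = (1/4)((-1-0)² + (-2-2)² + (-1-4)² + (-2-0)²) = (1/4)(1 + 16 + 25 + 4) = 11.5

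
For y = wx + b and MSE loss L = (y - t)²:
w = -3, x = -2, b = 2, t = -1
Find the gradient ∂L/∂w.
∂L/∂w = -36

y = wx + b = (-3)(-2) + 2 = 8
∂L/∂y = 2(y - t) = 2(8 - -1) = 18
∂y/∂w = x = -2
∂L/∂w = ∂L/∂y · ∂y/∂w = 18 × -2 = -36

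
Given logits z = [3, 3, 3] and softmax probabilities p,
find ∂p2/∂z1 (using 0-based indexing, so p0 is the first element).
∂p2/∂z1 = -0.1111

p = softmax(z) = [0.3333, 0.3333, 0.3333]
p2 = 0.3333, p1 = 0.3333

∂p2/∂z1 = -p2 × p1 = -0.3333 × 0.3333 = -0.1111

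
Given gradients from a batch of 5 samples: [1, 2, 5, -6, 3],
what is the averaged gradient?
Average gradient = 1

Average = (1/5)(1 + 2 + 5 + -6 + 3) = 5/5 = 1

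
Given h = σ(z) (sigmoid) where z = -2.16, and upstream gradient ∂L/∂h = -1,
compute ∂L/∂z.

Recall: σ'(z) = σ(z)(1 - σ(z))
∂L/∂z = -0.09271

σ(-2.16) = 0.1034
σ'(-2.16) = σ(-2.16)(1 - σ(-2.16)) = 0.1034 × 0.8966 = 0.09271
∂L/∂z = ∂L/∂h · σ'(z) = -1 × 0.09271 = -0.09271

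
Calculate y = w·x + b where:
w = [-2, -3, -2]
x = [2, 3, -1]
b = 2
y = -9

y = (-2)(2) + (-3)(3) + (-2)(-1) + 2 = -9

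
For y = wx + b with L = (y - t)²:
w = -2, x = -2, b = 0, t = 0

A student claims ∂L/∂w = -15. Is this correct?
Incorrect

y = (-2)(-2) + 0 = 4
∂L/∂y = 2(y - t) = 2(4 - 0) = 8
∂y/∂w = x = -2
∂L/∂w = 8 × -2 = -16

Claimed value: -15
Incorrect: The correct gradient is -16.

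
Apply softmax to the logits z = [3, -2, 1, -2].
p = [0.8705, 0.0059, 0.1178, 0.0059]

exp(z) = [20.09, 0.1353, 2.718, 0.1353]
Sum = 23.07
p = [0.8705, 0.0059, 0.1178, 0.0059]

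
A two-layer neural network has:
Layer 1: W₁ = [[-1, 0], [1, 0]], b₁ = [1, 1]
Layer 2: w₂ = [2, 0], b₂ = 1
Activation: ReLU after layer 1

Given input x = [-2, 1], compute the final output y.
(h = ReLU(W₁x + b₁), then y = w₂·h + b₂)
y = 7

Layer 1 pre-activation: z₁ = [3, -1]
After ReLU: h = [3, 0]
Layer 2 output: y = 2×3 + 0×0 + 1 = 7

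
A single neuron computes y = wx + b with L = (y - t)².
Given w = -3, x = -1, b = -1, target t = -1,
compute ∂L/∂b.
∂L/∂b = 6

y = wx + b = (-3)(-1) + -1 = 2
∂L/∂y = 2(y - t) = 2(2 - -1) = 6
∂y/∂b = 1
∂L/∂b = ∂L/∂y · ∂y/∂b = 6 × 1 = 6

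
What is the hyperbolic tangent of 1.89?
0.9554

tanh(1.89) = (e^(1.89) - e^(-1.89))/(e^(1.89) + e^(-1.89)) = 0.9554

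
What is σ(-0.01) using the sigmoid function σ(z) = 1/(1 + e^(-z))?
0.4975

sigmoid(-0.01) = 1/(1 + e^(0.01)) = 1/(1 + 1.01) = 0.4975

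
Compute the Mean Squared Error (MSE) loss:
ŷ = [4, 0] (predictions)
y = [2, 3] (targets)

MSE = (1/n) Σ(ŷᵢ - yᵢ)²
MSE = 6.5

MSE = (1/2)((4-2)² + (0-3)²) = (1/2)(4 + 9) = 6.5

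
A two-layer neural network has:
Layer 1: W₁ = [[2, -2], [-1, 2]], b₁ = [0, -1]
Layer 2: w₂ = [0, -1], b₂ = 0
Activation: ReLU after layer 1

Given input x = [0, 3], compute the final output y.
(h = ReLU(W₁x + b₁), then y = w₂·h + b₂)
y = -5

Layer 1 pre-activation: z₁ = [-6, 5]
After ReLU: h = [0, 5]
Layer 2 output: y = 0×0 + -1×5 + 0 = -5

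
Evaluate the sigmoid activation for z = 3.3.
0.9644

sigmoid(3.3) = 1/(1 + e^(-3.3)) = 1/(1 + 0.03688) = 0.9644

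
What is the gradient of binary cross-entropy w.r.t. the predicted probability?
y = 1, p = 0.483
∂L/∂p = -2.07

∂L/∂p = -y/p + (1-y)/(1-p) = -1/0.483 + 0 = -2.07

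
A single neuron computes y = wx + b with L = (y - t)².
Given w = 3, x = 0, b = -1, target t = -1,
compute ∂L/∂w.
∂L/∂w = 0

y = wx + b = (3)(0) + -1 = -1
∂L/∂y = 2(y - t) = 2(-1 - -1) = 0
∂y/∂w = x = 0
∂L/∂w = ∂L/∂y · ∂y/∂w = 0 × 0 = 0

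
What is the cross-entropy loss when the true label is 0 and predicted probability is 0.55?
L = 0.7985

L = -0·log(0.55) - 1·log(0.45) = -log(0.45) = 0.7985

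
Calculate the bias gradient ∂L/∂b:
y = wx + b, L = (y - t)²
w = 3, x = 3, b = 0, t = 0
∂L/∂b = 18

y = wx + b = (3)(3) + 0 = 9
∂L/∂y = 2(y - t) = 2(9 - 0) = 18
∂y/∂b = 1
∂L/∂b = ∂L/∂y · ∂y/∂b = 18 × 1 = 18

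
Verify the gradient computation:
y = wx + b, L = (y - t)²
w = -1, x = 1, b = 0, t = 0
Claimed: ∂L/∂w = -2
Correct

y = (-1)(1) + 0 = -1
∂L/∂y = 2(y - t) = 2(-1 - 0) = -2
∂y/∂w = x = 1
∂L/∂w = -2 × 1 = -2

Claimed value: -2
Correct: The correct gradient is -2.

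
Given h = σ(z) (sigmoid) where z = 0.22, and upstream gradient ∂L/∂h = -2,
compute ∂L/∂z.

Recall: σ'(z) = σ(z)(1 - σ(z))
∂L/∂z = -0.494

σ(0.22) = 0.5548
σ'(0.22) = σ(0.22)(1 - σ(0.22)) = 0.5548 × 0.4452 = 0.247
∂L/∂z = ∂L/∂h · σ'(z) = -2 × 0.247 = -0.494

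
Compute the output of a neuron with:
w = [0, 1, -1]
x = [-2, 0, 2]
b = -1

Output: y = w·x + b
y = -3

y = (0)(-2) + (1)(0) + (-1)(2) + -1 = -3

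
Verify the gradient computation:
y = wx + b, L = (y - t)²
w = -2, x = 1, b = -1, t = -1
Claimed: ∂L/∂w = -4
Correct

y = (-2)(1) + -1 = -3
∂L/∂y = 2(y - t) = 2(-3 - -1) = -4
∂y/∂w = x = 1
∂L/∂w = -4 × 1 = -4

Claimed value: -4
Correct: The correct gradient is -4.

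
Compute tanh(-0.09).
-0.08976

tanh(-0.09) = (e^(-0.09) - e^(0.09))/(e^(-0.09) + e^(0.09)) = -0.08976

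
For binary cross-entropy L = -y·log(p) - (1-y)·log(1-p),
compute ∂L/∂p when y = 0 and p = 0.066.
∂L/∂p = 1.071

∂L/∂p = -y/p + (1-y)/(1-p) = 0 + 1/0.934 = 1.071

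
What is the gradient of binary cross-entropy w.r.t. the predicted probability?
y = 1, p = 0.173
∂L/∂p = -5.78

∂L/∂p = -y/p + (1-y)/(1-p) = -1/0.173 + 0 = -5.78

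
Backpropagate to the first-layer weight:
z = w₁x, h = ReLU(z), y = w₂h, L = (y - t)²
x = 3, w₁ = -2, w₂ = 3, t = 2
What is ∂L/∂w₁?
∂L/∂w₁ = 0

Forward pass:
z = w₁x = -2×3 = -6
h = ReLU(-6) = 0
y = w₂h = 3×0 = 0

Backward pass:
∂L/∂y = 2(y - t) = 2(0 - 2) = -4
∂y/∂h = w₂ = 3
∂h/∂z = 0 (ReLU derivative)
∂z/∂w₁ = x = 3

∂L/∂w₁ = -4 × 3 × 0 × 3 = 0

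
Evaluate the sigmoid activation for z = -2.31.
0.0903

sigmoid(-2.31) = 1/(1 + e^(2.31)) = 1/(1 + 10.07) = 0.0903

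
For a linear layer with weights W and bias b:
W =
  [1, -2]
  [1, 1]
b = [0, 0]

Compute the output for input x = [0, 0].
y = [0, 0]

Wx = [1×0 + -2×0, 1×0 + 1×0]
   = [0, 0]
y = Wx + b = [0 + 0, 0 + 0] = [0, 0]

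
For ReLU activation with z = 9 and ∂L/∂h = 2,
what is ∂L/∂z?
∂L/∂z = 2

h = ReLU(9) = 9
Since z > 0: ∂h/∂z = 1
∂L/∂z = ∂L/∂h · ∂h/∂z = 2 × 1 = 2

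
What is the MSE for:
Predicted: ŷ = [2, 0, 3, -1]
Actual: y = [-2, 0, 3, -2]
MSE = 4.25

MSE = (1/4)((2--2)² + (0-0)² + (3-3)² + (-1--2)²) = (1/4)(16 + 0 + 0 + 1) = 4.25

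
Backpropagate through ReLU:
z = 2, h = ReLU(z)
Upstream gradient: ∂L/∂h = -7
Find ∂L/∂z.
∂L/∂z = -7

h = ReLU(2) = 2
Since z > 0: ∂h/∂z = 1
∂L/∂z = ∂L/∂h · ∂h/∂z = -7 × 1 = -7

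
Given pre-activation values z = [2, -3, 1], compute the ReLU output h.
h = [2, 0, 1]

ReLU applied element-wise: max(0,2)=2, max(0,-3)=0, max(0,1)=1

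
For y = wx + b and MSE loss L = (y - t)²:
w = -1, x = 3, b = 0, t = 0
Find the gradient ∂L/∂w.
∂L/∂w = -18

y = wx + b = (-1)(3) + 0 = -3
∂L/∂y = 2(y - t) = 2(-3 - 0) = -6
∂y/∂w = x = 3
∂L/∂w = ∂L/∂y · ∂y/∂w = -6 × 3 = -18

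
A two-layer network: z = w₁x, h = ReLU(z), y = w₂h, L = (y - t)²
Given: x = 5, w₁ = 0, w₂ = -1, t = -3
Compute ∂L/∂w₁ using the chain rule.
∂L/∂w₁ = 0

Forward pass:
z = w₁x = 0×5 = 0
h = ReLU(0) = 0
y = w₂h = -1×0 = 0

Backward pass:
∂L/∂y = 2(y - t) = 2(0 - -3) = 6
∂y/∂h = w₂ = -1
∂h/∂z = 0 (ReLU derivative)
∂z/∂w₁ = x = 5

∂L/∂w₁ = 6 × -1 × 0 × 5 = 0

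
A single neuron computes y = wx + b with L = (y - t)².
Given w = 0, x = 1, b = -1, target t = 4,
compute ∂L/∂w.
∂L/∂w = -10

y = wx + b = (0)(1) + -1 = -1
∂L/∂y = 2(y - t) = 2(-1 - 4) = -10
∂y/∂w = x = 1
∂L/∂w = ∂L/∂y · ∂y/∂w = -10 × 1 = -10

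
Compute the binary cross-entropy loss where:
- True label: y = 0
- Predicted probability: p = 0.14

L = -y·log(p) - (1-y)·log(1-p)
L = 0.1508

L = -0·log(0.14) - 1·log(0.86) = -log(0.86) = 0.1508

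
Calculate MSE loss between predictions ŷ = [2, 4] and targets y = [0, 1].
MSE = 6.5

MSE = (1/2)((2-0)² + (4-1)²) = (1/2)(4 + 9) = 6.5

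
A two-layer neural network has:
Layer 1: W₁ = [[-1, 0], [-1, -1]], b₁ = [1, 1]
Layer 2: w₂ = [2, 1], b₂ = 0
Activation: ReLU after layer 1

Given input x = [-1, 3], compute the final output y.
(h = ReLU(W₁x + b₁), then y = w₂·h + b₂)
y = 4

Layer 1 pre-activation: z₁ = [2, -1]
After ReLU: h = [2, 0]
Layer 2 output: y = 2×2 + 1×0 + 0 = 4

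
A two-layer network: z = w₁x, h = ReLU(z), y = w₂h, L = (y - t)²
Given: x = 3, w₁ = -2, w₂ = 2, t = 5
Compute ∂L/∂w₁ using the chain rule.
∂L/∂w₁ = 0

Forward pass:
z = w₁x = -2×3 = -6
h = ReLU(-6) = 0
y = w₂h = 2×0 = 0

Backward pass:
∂L/∂y = 2(y - t) = 2(0 - 5) = -10
∂y/∂h = w₂ = 2
∂h/∂z = 0 (ReLU derivative)
∂z/∂w₁ = x = 3

∂L/∂w₁ = -10 × 2 × 0 × 3 = 0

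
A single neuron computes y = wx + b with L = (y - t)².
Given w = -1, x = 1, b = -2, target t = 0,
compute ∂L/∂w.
∂L/∂w = -6

y = wx + b = (-1)(1) + -2 = -3
∂L/∂y = 2(y - t) = 2(-3 - 0) = -6
∂y/∂w = x = 1
∂L/∂w = ∂L/∂y · ∂y/∂w = -6 × 1 = -6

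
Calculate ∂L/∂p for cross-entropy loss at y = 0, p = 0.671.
∂L/∂p = 3.04

∂L/∂p = -y/p + (1-y)/(1-p) = 0 + 1/0.329 = 3.04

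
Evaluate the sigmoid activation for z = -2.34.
0.08786

sigmoid(-2.34) = 1/(1 + e^(2.34)) = 1/(1 + 10.38) = 0.08786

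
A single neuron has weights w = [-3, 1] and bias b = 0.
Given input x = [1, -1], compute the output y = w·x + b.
y = -4

y = (-3)(1) + (1)(-1) + 0 = -4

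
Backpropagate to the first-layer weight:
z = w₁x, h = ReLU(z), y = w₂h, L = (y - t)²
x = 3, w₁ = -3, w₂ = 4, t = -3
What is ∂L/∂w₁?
∂L/∂w₁ = 0

Forward pass:
z = w₁x = -3×3 = -9
h = ReLU(-9) = 0
y = w₂h = 4×0 = 0

Backward pass:
∂L/∂y = 2(y - t) = 2(0 - -3) = 6
∂y/∂h = w₂ = 4
∂h/∂z = 0 (ReLU derivative)
∂z/∂w₁ = x = 3

∂L/∂w₁ = 6 × 4 × 0 × 3 = 0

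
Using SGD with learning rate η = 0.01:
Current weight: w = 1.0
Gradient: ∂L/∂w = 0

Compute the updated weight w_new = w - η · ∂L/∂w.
w_new = 1

w_new = w - η·∂L/∂w = 1.0 - 0.01×(0) = 1.0 - (0) = 1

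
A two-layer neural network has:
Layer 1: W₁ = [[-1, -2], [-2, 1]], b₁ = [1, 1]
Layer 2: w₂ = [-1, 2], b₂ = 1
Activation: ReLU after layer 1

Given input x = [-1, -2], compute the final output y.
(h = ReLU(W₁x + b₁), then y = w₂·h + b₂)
y = -3

Layer 1 pre-activation: z₁ = [6, 1]
After ReLU: h = [6, 1]
Layer 2 output: y = -1×6 + 2×1 + 1 = -3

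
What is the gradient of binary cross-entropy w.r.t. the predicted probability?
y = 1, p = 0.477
∂L/∂p = -2.096

∂L/∂p = -y/p + (1-y)/(1-p) = -1/0.477 + 0 = -2.096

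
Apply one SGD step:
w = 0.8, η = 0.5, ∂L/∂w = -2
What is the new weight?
w_new = 1.8

w_new = w - η·∂L/∂w = 0.8 - 0.5×(-2) = 0.8 - (-1) = 1.8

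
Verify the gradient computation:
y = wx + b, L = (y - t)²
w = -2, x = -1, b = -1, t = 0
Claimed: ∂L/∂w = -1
Incorrect

y = (-2)(-1) + -1 = 1
∂L/∂y = 2(y - t) = 2(1 - 0) = 2
∂y/∂w = x = -1
∂L/∂w = 2 × -1 = -2

Claimed value: -1
Incorrect: The correct gradient is -2.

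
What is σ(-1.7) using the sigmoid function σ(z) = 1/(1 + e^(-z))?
0.1545

sigmoid(-1.7) = 1/(1 + e^(1.7)) = 1/(1 + 5.474) = 0.1545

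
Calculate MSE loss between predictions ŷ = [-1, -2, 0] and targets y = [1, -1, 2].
MSE = 3

MSE = (1/3)((-1-1)² + (-2--1)² + (0-2)²) = (1/3)(4 + 1 + 4) = 3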